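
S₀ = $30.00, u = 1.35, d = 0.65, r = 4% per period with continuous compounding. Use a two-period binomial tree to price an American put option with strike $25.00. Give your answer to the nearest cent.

$2.33

Risk-neutral probability p = (e^0.04 − 0.65)/(1.35 − 0.65) = 0.3908/0.7000 = 0.5583
Terminal stock prices: S_uu = 54.68, S_ud = 26.32, S_dd = 12.68
Terminal payoffs (K − S): max(-29.68, 0) = 0, max(-1.325, 0) = 0, max(12.32, 0) = 12.32
Node u (S = 40.5): continuation = e^(−0.04)·[0.5583·0.0000 + 0.4417·0.0000] = 0.0000; exercise value = 0.0000 ≤ continuation, so V_u = 0.0000
Node d (S = 19.5): continuation = e^(−0.04)·[0.5583·0.0000 + 0.4417·12.3250] = 5.2305; exercise value = 5.5000 > continuation, so V_d = 5.5000 (exercise)
Node 0 (S = 30): continuation = e^(−0.04)·[0.5583·0.0000 + 0.4417·5.5000] = 2.3341; exercise value = 0.0000 ≤ continuation, so V_0 = 2.3341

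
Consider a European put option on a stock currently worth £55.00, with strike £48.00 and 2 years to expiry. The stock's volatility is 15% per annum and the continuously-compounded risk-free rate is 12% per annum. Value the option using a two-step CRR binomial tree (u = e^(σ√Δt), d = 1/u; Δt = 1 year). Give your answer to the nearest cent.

£0.07

CRR parameters: u = e^(σ√Δt) = e^(0.15·√1) = 1.1618, d = 1/u = 0.8607
Per-period rate: rΔt = 0.12·1 = 0.12, so R = e^0.12 = 1.1275
Risk-neutral probability p = (e^0.12 − 0.8607)/(1.1618 − 0.8607) = 0.2668/0.3011 = 0.8860
Terminal stock prices: S_uu = 74.24, S_ud = 55, S_dd = 40.75
Terminal payoffs (K − S): max(-26.24, 0) = 0, max(-7, 0) = 0, max(7.255, 0) = 7.255
Node u (S = 63.9): V_u = e^(−0.12)·[0.8860·0.0000 + 0.1140·0.0000] = 0.0000
Node d (S = 47.34): V_d = e^(−0.12)·[0.8860·0.0000 + 0.1140·7.2550] = 0.7337
Node 0 (S = 55): V_0 = e^(−0.12)·[0.8860·0.0000 + 0.1140·0.7337] = 0.0742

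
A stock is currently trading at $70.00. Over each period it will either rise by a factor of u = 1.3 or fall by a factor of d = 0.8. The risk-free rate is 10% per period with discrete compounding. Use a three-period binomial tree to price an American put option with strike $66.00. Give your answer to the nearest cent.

Risk-neutral probability p = (1 + 0.1 − 0.8)/(1.3 − 0.8) = 0.3000/0.5000 = 0.6000
Terminal stock prices: S_uuu = 153.8, S_uud = 94.64, S_udd = 58.24, S_ddd = 35.84
Terminal payoffs (K − S): max(-87.79, 0) = 0, max(-28.64, 0) = 0, max(7.76, 0) = 7.76, max(30.16, 0) = 30.16
Node uu (S = 118.3): continuation = 1/1.1·[0.6000·0.0000 + 0.4000·0.0000] = 0.0000; exercise value = 0.0000 ≤ continuation, so V_uu = 0.0000
Node ud (S = 72.8): continuation = 1/1.1·[0.6000·0.0000 + 0.4000·7.7600] = 2.8218; exercise value = 0.0000 ≤ continuation, so V_ud = 2.8218
Node dd (S = 44.8): continuation = 1/1.1·[0.6000·7.7600 + 0.4000·30.1600] = 15.2000; exercise value = 21.2000 > continuation, so V_dd = 21.2000 (exercise)
Node u (S = 91): continuation = 1/1.1·[0.6000·0.0000 + 0.4000·2.8218] = 1.0261; exercise value = 0.0000 ≤ continuation, so V_u = 1.0261
Node d (S = 56): continuation = 1/1.1·[0.6000·2.8218 + 0.4000·21.2000] = 9.2483; exercise value = 10.0000 > continuation, so V_d = 10.0000 (exercise)
Node 0 (S = 70): continuation = 1/1.1·[0.6000·1.0261 + 0.4000·10.0000] = 4.1961; exercise value = 0.0000 ≤ continuation, so V_0 = 4.1961

$4.20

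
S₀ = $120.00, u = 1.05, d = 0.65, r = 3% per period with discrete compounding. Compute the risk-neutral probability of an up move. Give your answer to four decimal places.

Risk-neutral probability p = (1 + 0.03 − 0.65)/(1.05 − 0.65) = 0.3800/0.4000 = 0.9500

p = 0.9500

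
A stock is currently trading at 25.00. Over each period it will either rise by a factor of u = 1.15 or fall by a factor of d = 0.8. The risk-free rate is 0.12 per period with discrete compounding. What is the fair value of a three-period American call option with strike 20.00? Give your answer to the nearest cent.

Risk-neutral probability p = (1 + 0.12 − 0.8)/(1.15 − 0.8) = 0.3200/0.3500 = 0.9143
Terminal stock prices: S_uuu = 38.02, S_uud = 26.45, S_udd = 18.4, S_ddd = 12.8
Terminal payoffs (S − K): max(18.02, 0) = 18.02, max(6.45, 0) = 6.45, max(-1.6, 0) = 0, max(-7.2, 0) = 0
Node uu (S = 33.06): continuation = 1/1.12·[0.9143·18.0219 + 0.0857·6.4500] = 15.2054; exercise value = 13.0625 ≤ continuation, so V_uu = 15.2054
Node ud (S = 23): continuation = 1/1.12·[0.9143·6.4500 + 0.0857·0.0000] = 5.2653; exercise value = 3.0000 ≤ continuation, so V_ud = 5.2653
Node dd (S = 16): continuation = 1/1.12·[0.9143·0.0000 + 0.0857·0.0000] = 0.0000; exercise value = 0.0000 ≤ continuation, so V_dd = 0.0000
Node u (S = 28.75): continuation = 1/1.12·[0.9143·15.2054 + 0.0857·5.2653] = 12.8155; exercise value = 8.7500 ≤ continuation, so V_u = 12.8155
Node d (S = 20): continuation = 1/1.12·[0.9143·5.2653 + 0.0857·0.0000] = 4.2982; exercise value = 0.0000 ≤ continuation, so V_d = 4.2982
Node 0 (S = 25): continuation = 1/1.12·[0.9143·12.8155 + 0.0857·4.2982] = 10.7906; exercise value = 5.0000 ≤ continuation, so V_0 = 10.7906

10.79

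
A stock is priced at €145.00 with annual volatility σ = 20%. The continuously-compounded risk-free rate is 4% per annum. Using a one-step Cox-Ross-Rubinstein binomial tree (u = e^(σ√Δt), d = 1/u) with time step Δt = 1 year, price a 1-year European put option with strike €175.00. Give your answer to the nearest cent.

CRR parameters: u = e^(σ√Δt) = e^(0.2·√1) = 1.2214, d = 1/u = 0.8187
Per-period rate: rΔt = 0.04·1 = 0.04, so R = e^0.04 = 1.0408
Risk-neutral probability p = (e^0.04 − 0.8187)/(1.2214 − 0.8187) = 0.2221/0.4027 = 0.5515
Terminal stock prices: S_u = 177.1, S_d = 118.7
Terminal payoffs (K − S): max(-2.103, 0) = 0, max(56.28, 0) = 56.28
Node 0 (S = 145): V_0 = e^(−0.04)·[0.5515·0.0000 + 0.4485·56.2840] = 24.2527

€24.25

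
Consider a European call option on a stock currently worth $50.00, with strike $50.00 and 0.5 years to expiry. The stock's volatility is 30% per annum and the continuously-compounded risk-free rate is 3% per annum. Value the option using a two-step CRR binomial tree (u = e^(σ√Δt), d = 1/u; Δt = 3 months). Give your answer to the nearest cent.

CRR parameters: u = e^(σ√Δt) = e^(0.3·√0.25) = 1.1618, d = 1/u = 0.8607
Per-period rate: rΔt = 0.03·0.25 = 0.0075, so R = e^0.0075 = 1.0075
Risk-neutral probability p = (e^0.0075 − 0.8607)/(1.1618 − 0.8607) = 0.1468/0.3011 = 0.4876
Terminal stock prices: S_uu = 67.49, S_ud = 50, S_dd = 37.04
Terminal payoffs (S − K): max(17.49, 0) = 17.49, max(0, 0) = 0, max(-12.96, 0) = 0
Node u (S = 58.09): V_u = e^(−0.0075)·[0.4876·17.4929 + 0.5124·0.0000] = 8.4653
Node d (S = 43.04): V_d = e^(−0.0075)·[0.4876·0.0000 + 0.5124·0.0000] = 0.0000
Node 0 (S = 50): V_0 = e^(−0.0075)·[0.4876·8.4653 + 0.5124·0.0000] = 4.0966

$4.10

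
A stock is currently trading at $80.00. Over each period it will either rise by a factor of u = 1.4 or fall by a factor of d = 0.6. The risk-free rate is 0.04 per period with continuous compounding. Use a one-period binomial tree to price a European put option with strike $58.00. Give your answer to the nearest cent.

$4.31

Risk-neutral probability p = (e^0.04 − 0.6)/(1.4 − 0.6) = 0.4408/0.8000 = 0.5510
Terminal stock prices: S_u = 112, S_d = 48
Terminal payoffs (K − S): max(-54, 0) = 0, max(10, 0) = 10
Node 0 (S = 80): V_0 = e^(−0.04)·[0.5510·0.0000 + 0.4490·10.0000] = 4.3138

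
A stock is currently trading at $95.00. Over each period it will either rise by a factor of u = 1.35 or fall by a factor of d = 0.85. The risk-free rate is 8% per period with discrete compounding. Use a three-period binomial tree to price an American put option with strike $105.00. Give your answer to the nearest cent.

Risk-neutral probability p = (1 + 0.08 − 0.85)/(1.35 − 0.85) = 0.2300/0.5000 = 0.4600
Terminal stock prices: S_uuu = 233.7, S_uud = 147.2, S_udd = 92.66, S_ddd = 58.34
Terminal payoffs (K − S): max(-128.7, 0) = 0, max(-42.17, 0) = 0, max(12.34, 0) = 12.34, max(46.66, 0) = 46.66
Node uu (S = 173.1): continuation = 1/1.08·[0.4600·0.0000 + 0.5400·0.0000] = 0.0000; exercise value = 0.0000 ≤ continuation, so V_uu = 0.0000
Node ud (S = 109): continuation = 1/1.08·[0.4600·0.0000 + 0.5400·12.3394] = 6.1697; exercise value = 0.0000 ≤ continuation, so V_ud = 6.1697
Node dd (S = 68.64): continuation = 1/1.08·[0.4600·12.3394 + 0.5400·46.6581] = 28.5847; exercise value = 36.3625 > continuation, so V_dd = 36.3625 (exercise)
Node u (S = 128.2): continuation = 1/1.08·[0.4600·0.0000 + 0.5400·6.1697] = 3.0848; exercise value = 0.0000 ≤ continuation, so V_u = 3.0848
Node d (S = 80.75): continuation = 1/1.08·[0.4600·6.1697 + 0.5400·36.3625] = 20.8091; exercise value = 24.2500 > continuation, so V_d = 24.2500 (exercise)
Node 0 (S = 95): continuation = 1/1.08·[0.4600·3.0848 + 0.5400·24.2500] = 13.4389; exercise value = 10.0000 ≤ continuation, so V_0 = 13.4389

$13.44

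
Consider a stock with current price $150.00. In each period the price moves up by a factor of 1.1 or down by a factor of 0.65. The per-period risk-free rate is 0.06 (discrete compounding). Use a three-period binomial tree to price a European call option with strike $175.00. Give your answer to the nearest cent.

Risk-neutral probability p = (1 + 0.06 − 0.65)/(1.1 − 0.65) = 0.4100/0.4500 = 0.9111
Terminal stock prices: S_uuu = 199.7, S_uud = 118, S_udd = 69.71, S_ddd = 41.19
Terminal payoffs (S − K): max(24.65, 0) = 24.65, max(-57.02, 0) = 0, max(-105.3, 0) = 0, max(-133.8, 0) = 0
Node uu (S = 181.5): V_uu = 1/1.06·[0.9111·24.6500 + 0.0889·0.0000] = 21.1876
Node ud (S = 107.2): V_ud = 1/1.06·[0.9111·0.0000 + 0.0889·0.0000] = 0.0000
Node dd (S = 63.38): V_dd = 1/1.06·[0.9111·0.0000 + 0.0889·0.0000] = 0.0000
Node u (S = 165): V_u = 1/1.06·[0.9111·21.1876 + 0.0889·0.0000] = 18.2116
Node d (S = 97.5): V_d = 1/1.06·[0.9111·0.0000 + 0.0889·0.0000] = 0.0000
Node 0 (S = 150): V_0 = 1/1.06·[0.9111·18.2116 + 0.0889·0.0000] = 15.6536

$15.65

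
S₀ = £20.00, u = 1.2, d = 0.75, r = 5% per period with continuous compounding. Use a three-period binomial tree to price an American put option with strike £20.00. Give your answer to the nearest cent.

Risk-neutral probability p = (e^0.05 − 0.75)/(1.2 − 0.75) = 0.3013/0.4500 = 0.6695
Terminal stock prices: S_uuu = 34.56, S_uud = 21.6, S_udd = 13.5, S_ddd = 8.438
Terminal payoffs (K − S): max(-14.56, 0) = 0, max(-1.6, 0) = 0, max(6.5, 0) = 6.5, max(11.56, 0) = 11.56
Node uu (S = 28.8): continuation = e^(−0.05)·[0.6695·0.0000 + 0.3305·0.0000] = 0.0000; exercise value = 0.0000 ≤ continuation, so V_uu = 0.0000
Node ud (S = 18): continuation = e^(−0.05)·[0.6695·0.0000 + 0.3305·6.5000] = 2.0435; exercise value = 2.0000 ≤ continuation, so V_ud = 2.0435
Node dd (S = 11.25): continuation = e^(−0.05)·[0.6695·6.5000 + 0.3305·11.5625] = 7.7746; exercise value = 8.7500 > continuation, so V_dd = 8.7500 (exercise)
Node u (S = 24): continuation = e^(−0.05)·[0.6695·0.0000 + 0.3305·2.0435] = 0.6425; exercise value = 0.0000 ≤ continuation, so V_u = 0.6425
Node d (S = 15): continuation = e^(−0.05)·[0.6695·2.0435 + 0.3305·8.7500] = 4.0523; exercise value = 5.0000 > continuation, so V_d = 5.0000 (exercise)
Node 0 (S = 20): continuation = e^(−0.05)·[0.6695·0.6425 + 0.3305·5.0000] = 1.9811; exercise value = 0.0000 ≤ continuation, so V_0 = 1.9811

£1.98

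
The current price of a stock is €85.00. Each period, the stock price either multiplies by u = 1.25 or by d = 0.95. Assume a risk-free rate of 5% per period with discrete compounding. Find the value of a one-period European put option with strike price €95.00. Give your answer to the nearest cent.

€9.05

Risk-neutral probability p = (1 + 0.05 − 0.95)/(1.25 − 0.95) = 0.1000/0.3000 = 0.3333
Terminal stock prices: S_u = 106.2, S_d = 80.75
Terminal payoffs (K − S): max(-11.25, 0) = 0, max(14.25, 0) = 14.25
Node 0 (S = 85): V_0 = 1/1.05·[0.3333·0.0000 + 0.6667·14.2500] = 9.0476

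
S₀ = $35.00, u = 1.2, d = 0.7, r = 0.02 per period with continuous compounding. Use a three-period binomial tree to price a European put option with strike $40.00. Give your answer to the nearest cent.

Risk-neutral probability p = (e^0.02 − 0.7)/(1.2 − 0.7) = 0.3202/0.5000 = 0.6404
Terminal stock prices: S_uuu = 60.48, S_uud = 35.28, S_udd = 20.58, S_ddd = 12
Terminal payoffs (K − S): max(-20.48, 0) = 0, max(4.72, 0) = 4.72, max(19.42, 0) = 19.42, max(28, 0) = 28
Node uu (S = 50.4): V_uu = e^(−0.02)·[0.6404·0.0000 + 0.3596·4.7200] = 1.6637
Node ud (S = 29.4): V_ud = e^(−0.02)·[0.6404·4.7200 + 0.3596·19.4200] = 9.8079
Node dd (S = 17.15): V_dd = e^(−0.02)·[0.6404·19.4200 + 0.3596·27.9950] = 22.0579
Node u (S = 42): V_u = e^(−0.02)·[0.6404·1.6637 + 0.3596·9.8079] = 4.5014
Node d (S = 24.5): V_d = e^(−0.02)·[0.6404·9.8079 + 0.3596·22.0579] = 13.9316
Node 0 (S = 35): V_0 = e^(−0.02)·[0.6404·4.5014 + 0.3596·13.9316] = 7.7362

$7.74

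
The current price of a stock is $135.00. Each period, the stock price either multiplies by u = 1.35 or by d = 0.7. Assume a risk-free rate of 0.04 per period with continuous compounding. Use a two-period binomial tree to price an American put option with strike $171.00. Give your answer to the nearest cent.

$44.96

Risk-neutral probability p = (e^0.04 − 0.7)/(1.35 − 0.7) = 0.3408/0.6500 = 0.5243
Terminal stock prices: S_uu = 246, S_ud = 127.6, S_dd = 66.15
Terminal payoffs (K − S): max(-75.04, 0) = 0, max(43.43, 0) = 43.43, max(104.9, 0) = 104.9
Node u (S = 182.2): continuation = e^(−0.04)·[0.5243·0.0000 + 0.4757·43.4250] = 19.8463; exercise value = 0.0000 ≤ continuation, so V_u = 19.8463
Node d (S = 94.5): continuation = e^(−0.04)·[0.5243·43.4250 + 0.4757·104.8500] = 69.7950; exercise value = 76.5000 > continuation, so V_d = 76.5000 (exercise)
Node 0 (S = 135): continuation = e^(−0.04)·[0.5243·19.8463 + 0.4757·76.5000] = 44.9602; exercise value = 36.0000 ≤ continuation, so V_0 = 44.9602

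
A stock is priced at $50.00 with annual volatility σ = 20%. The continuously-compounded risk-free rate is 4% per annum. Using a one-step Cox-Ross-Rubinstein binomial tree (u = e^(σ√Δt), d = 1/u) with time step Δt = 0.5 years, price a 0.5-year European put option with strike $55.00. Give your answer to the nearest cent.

CRR parameters: u = e^(σ√Δt) = e^(0.2·√0.5) = 1.1519, d = 1/u = 0.8681
Per-period rate: rΔt = 0.04·0.5 = 0.02, so R = e^0.02 = 1.0202
Risk-neutral probability p = (e^0.02 − 0.8681)/(1.1519 − 0.8681) = 0.1521/0.2838 = 0.5359
Terminal stock prices: S_u = 57.6, S_d = 43.41
Terminal payoffs (K − S): max(-2.595, 0) = 0, max(11.59, 0) = 11.59
Node 0 (S = 50): V_0 = e^(−0.02)·[0.5359·0.0000 + 0.4641·11.5938] = 5.2743

$5.27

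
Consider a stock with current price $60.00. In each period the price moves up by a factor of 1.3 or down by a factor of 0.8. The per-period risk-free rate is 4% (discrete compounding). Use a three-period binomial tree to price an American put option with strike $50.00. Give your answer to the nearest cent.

$2.92

Risk-neutral probability p = (1 + 0.04 − 0.8)/(1.3 − 0.8) = 0.2400/0.5000 = 0.4800
Terminal stock prices: S_uuu = 131.8, S_uud = 81.12, S_udd = 49.92, S_ddd = 30.72
Terminal payoffs (K − S): max(-81.82, 0) = 0, max(-31.12, 0) = 0, max(0.08, 0) = 0.08, max(19.28, 0) = 19.28
Node uu (S = 101.4): continuation = 1/1.04·[0.4800·0.0000 + 0.5200·0.0000] = 0.0000; exercise value = 0.0000 ≤ continuation, so V_uu = 0.0000
Node ud (S = 62.4): continuation = 1/1.04·[0.4800·0.0000 + 0.5200·0.0800] = 0.0400; exercise value = 0.0000 ≤ continuation, so V_ud = 0.0400
Node dd (S = 38.4): continuation = 1/1.04·[0.4800·0.0800 + 0.5200·19.2800] = 9.6769; exercise value = 11.6000 > continuation, so V_dd = 11.6000 (exercise)
Node u (S = 78): continuation = 1/1.04·[0.4800·0.0000 + 0.5200·0.0400] = 0.0200; exercise value = 0.0000 ≤ continuation, so V_u = 0.0200
Node d (S = 48): continuation = 1/1.04·[0.4800·0.0400 + 0.5200·11.6000] = 5.8185; exercise value = 2.0000 ≤ continuation, so V_d = 5.8185
Node 0 (S = 60): continuation = 1/1.04·[0.4800·0.0200 + 0.5200·5.8185] = 2.9185; exercise value = 0.0000 ≤ continuation, so V_0 = 2.9185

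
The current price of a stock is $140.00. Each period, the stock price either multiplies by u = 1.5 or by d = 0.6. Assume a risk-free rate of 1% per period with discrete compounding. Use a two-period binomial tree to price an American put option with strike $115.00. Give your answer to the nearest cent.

$18.77

Risk-neutral probability p = (1 + 0.01 − 0.6)/(1.5 − 0.6) = 0.4100/0.9000 = 0.4556
Terminal stock prices: S_uu = 315, S_ud = 126, S_dd = 50.4
Terminal payoffs (K − S): max(-200, 0) = 0, max(-11, 0) = 0, max(64.6, 0) = 64.6
Node u (S = 210): continuation = 1/1.01·[0.4556·0.0000 + 0.5444·0.0000] = 0.0000; exercise value = 0.0000 ≤ continuation, so V_u = 0.0000
Node d (S = 84): continuation = 1/1.01·[0.4556·0.0000 + 0.5444·64.6000] = 34.8229; exercise value = 31.0000 ≤ continuation, so V_d = 34.8229
Node 0 (S = 140): continuation = 1/1.01·[0.4556·0.0000 + 0.5444·34.8229] = 18.7714; exercise value = 0.0000 ≤ continuation, so V_0 = 18.7714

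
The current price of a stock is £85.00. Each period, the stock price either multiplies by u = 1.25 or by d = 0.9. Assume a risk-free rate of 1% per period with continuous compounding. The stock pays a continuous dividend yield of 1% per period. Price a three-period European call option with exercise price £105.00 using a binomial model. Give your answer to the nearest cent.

£3.85

Per-period risk-free factor R = e^0.01 = 1.0101; dividend-adjusted growth = e^(0.01−0.01) = 1.0000.
Risk-neutral probability p = (1.0000 − 0.9)/(1.25 − 0.9) = 0.1000/0.3500 = 0.2857
Terminal stock prices: S_uuu = 166, S_uud = 119.5, S_udd = 86.06, S_ddd = 61.97
Terminal payoffs (S − K): max(61.02, 0) = 61.02, max(14.53, 0) = 14.53, max(-18.94, 0) = 0, max(-43.03, 0) = 0
Node uu (S = 132.8): V_uu = e^(−0.01)·[0.2857·61.0156 + 0.7143·14.5312] = 27.5358
Node ud (S = 95.62): V_ud = e^(−0.01)·[0.2857·14.5312 + 0.7143·0.0000] = 4.1105
Node dd (S = 68.85): V_dd = e^(−0.01)·[0.2857·0.0000 + 0.7143·0.0000] = 0.0000
Node u (S = 106.2): V_u = e^(−0.01)·[0.2857·27.5358 + 0.7143·4.1105] = 10.6959
Node d (S = 76.5): V_d = e^(−0.01)·[0.2857·4.1105 + 0.7143·0.0000] = 1.1627
Node 0 (S = 85): V_0 = e^(−0.01)·[0.2857·10.6959 + 0.7143·1.1627] = 3.8478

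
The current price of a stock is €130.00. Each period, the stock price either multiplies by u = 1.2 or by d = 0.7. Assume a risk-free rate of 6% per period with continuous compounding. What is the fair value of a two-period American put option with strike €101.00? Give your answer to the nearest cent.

Risk-neutral probability p = (e^0.06 − 0.7)/(1.2 − 0.7) = 0.3618/0.5000 = 0.7237
Terminal stock prices: S_uu = 187.2, S_ud = 109.2, S_dd = 63.7
Terminal payoffs (K − S): max(-86.2, 0) = 0, max(-8.2, 0) = 0, max(37.3, 0) = 37.3
Node u (S = 156): continuation = e^(−0.06)·[0.7237·0.0000 + 0.2763·0.0000] = 0.0000; exercise value = 0.0000 ≤ continuation, so V_u = 0.0000
Node d (S = 91): continuation = e^(−0.06)·[0.7237·0.0000 + 0.2763·37.3000] = 9.7068; exercise value = 10.0000 > continuation, so V_d = 10.0000 (exercise)
Node 0 (S = 130): continuation = e^(−0.06)·[0.7237·0.0000 + 0.2763·10.0000] = 2.6023; exercise value = 0.0000 ≤ continuation, so V_0 = 2.6023

€2.60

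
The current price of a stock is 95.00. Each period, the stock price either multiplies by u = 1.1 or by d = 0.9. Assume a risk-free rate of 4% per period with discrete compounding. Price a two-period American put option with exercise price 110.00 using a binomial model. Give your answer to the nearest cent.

15.00

Risk-neutral probability p = (1 + 0.04 − 0.9)/(1.1 − 0.9) = 0.1400/0.2000 = 0.7000
Terminal stock prices: S_uu = 115, S_ud = 94.05, S_dd = 76.95
Terminal payoffs (K − S): max(-4.95, 0) = 0, max(15.95, 0) = 15.95, max(33.05, 0) = 33.05
Node u (S = 104.5): continuation = 1/1.04·[0.7000·0.0000 + 0.3000·15.9500] = 4.6010; exercise value = 5.5000 > continuation, so V_u = 5.5000 (exercise)
Node d (S = 85.5): continuation = 1/1.04·[0.7000·15.9500 + 0.3000·33.0500] = 20.2692; exercise value = 24.5000 > continuation, so V_d = 24.5000 (exercise)
Node 0 (S = 95): continuation = 1/1.04·[0.7000·5.5000 + 0.3000·24.5000] = 10.7692; exercise value = 15.0000 > continuation, so V_0 = 15.0000 (exercise)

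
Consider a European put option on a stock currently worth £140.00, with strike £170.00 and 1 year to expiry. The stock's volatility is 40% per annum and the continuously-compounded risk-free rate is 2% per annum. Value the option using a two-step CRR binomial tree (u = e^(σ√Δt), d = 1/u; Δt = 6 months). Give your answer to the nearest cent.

CRR parameters: u = e^(σ√Δt) = e^(0.4·√0.5) = 1.3269, d = 1/u = 0.7536
Per-period rate: rΔt = 0.02·0.5 = 0.01, so R = e^0.01 = 1.0101
Risk-neutral probability p = (e^0.01 − 0.7536)/(1.3269 − 0.7536) = 0.2564/0.5733 = 0.4473
Terminal stock prices: S_uu = 246.5, S_ud = 140, S_dd = 79.52
Terminal payoffs (K − S): max(-76.49, 0) = 0, max(30, 0) = 30, max(90.48, 0) = 90.48
Node u (S = 185.8): V_u = e^(−0.01)·[0.4473·0.0000 + 0.5527·30.0000] = 16.4164
Node d (S = 105.5): V_d = e^(−0.01)·[0.4473·30.0000 + 0.5527·90.4841] = 62.7991
Node 0 (S = 140): V_0 = e^(−0.01)·[0.4473·16.4164 + 0.5527·62.7991] = 41.6342

£41.63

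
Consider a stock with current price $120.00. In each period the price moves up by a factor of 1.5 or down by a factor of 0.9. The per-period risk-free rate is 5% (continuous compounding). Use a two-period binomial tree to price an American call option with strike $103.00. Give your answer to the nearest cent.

$29.74

Risk-neutral probability p = (e^0.05 − 0.9)/(1.5 − 0.9) = 0.1513/0.6000 = 0.2521
Terminal stock prices: S_uu = 270, S_ud = 162, S_dd = 97.2
Terminal payoffs (S − K): max(167, 0) = 167, max(59, 0) = 59, max(-5.8, 0) = 0
Node u (S = 180): continuation = e^(−0.05)·[0.2521·167.0000 + 0.7479·59.0000] = 82.0234; exercise value = 77.0000 ≤ continuation, so V_u = 82.0234
Node d (S = 108): continuation = e^(−0.05)·[0.2521·59.0000 + 0.7479·0.0000] = 14.1495; exercise value = 5.0000 ≤ continuation, so V_d = 14.1495
Node 0 (S = 120): continuation = e^(−0.05)·[0.2521·82.0234 + 0.7479·14.1495] = 29.7371; exercise value = 17.0000 ≤ continuation, so V_0 = 29.7371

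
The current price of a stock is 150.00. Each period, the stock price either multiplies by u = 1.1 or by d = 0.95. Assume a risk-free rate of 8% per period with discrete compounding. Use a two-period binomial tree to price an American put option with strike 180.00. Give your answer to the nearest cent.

Risk-neutral probability p = (1 + 0.08 − 0.95)/(1.1 − 0.95) = 0.1300/0.1500 = 0.8667
Terminal stock prices: S_uu = 181.5, S_ud = 156.8, S_dd = 135.4
Terminal payoffs (K − S): max(-1.5, 0) = 0, max(23.25, 0) = 23.25, max(44.62, 0) = 44.62
Node u (S = 165): continuation = 1/1.08·[0.8667·0.0000 + 0.1333·23.2500] = 2.8704; exercise value = 15.0000 > continuation, so V_u = 15.0000 (exercise)
Node d (S = 142.5): continuation = 1/1.08·[0.8667·23.2500 + 0.1333·44.6250] = 24.1667; exercise value = 37.5000 > continuation, so V_d = 37.5000 (exercise)
Node 0 (S = 150): continuation = 1/1.08·[0.8667·15.0000 + 0.1333·37.5000] = 16.6667; exercise value = 30.0000 > continuation, so V_0 = 30.0000 (exercise)

30.00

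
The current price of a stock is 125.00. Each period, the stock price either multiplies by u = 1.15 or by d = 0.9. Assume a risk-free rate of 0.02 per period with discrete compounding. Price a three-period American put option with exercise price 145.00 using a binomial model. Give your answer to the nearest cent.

Risk-neutral probability p = (1 + 0.02 − 0.9)/(1.15 − 0.9) = 0.1200/0.2500 = 0.4800
Terminal stock prices: S_uuu = 190.1, S_uud = 148.8, S_udd = 116.4, S_ddd = 91.13
Terminal payoffs (K − S): max(-45.11, 0) = 0, max(-3.781, 0) = 0, max(28.56, 0) = 28.56, max(53.87, 0) = 53.87
Node uu (S = 165.3): continuation = 1/1.02·[0.4800·0.0000 + 0.5200·0.0000] = 0.0000; exercise value = 0.0000 ≤ continuation, so V_uu = 0.0000
Node ud (S = 129.4): continuation = 1/1.02·[0.4800·0.0000 + 0.5200·28.5625] = 14.5613; exercise value = 15.6250 > continuation, so V_ud = 15.6250 (exercise)
Node dd (S = 101.2): continuation = 1/1.02·[0.4800·28.5625 + 0.5200·53.8750] = 40.9069; exercise value = 43.7500 > continuation, so V_dd = 43.7500 (exercise)
Node u (S = 143.8): continuation = 1/1.02·[0.4800·0.0000 + 0.5200·15.6250] = 7.9657; exercise value = 1.2500 ≤ continuation, so V_u = 7.9657
Node d (S = 112.5): continuation = 1/1.02·[0.4800·15.6250 + 0.5200·43.7500] = 29.6569; exercise value = 32.5000 > continuation, so V_d = 32.5000 (exercise)
Node 0 (S = 125): continuation = 1/1.02·[0.4800·7.9657 + 0.5200·32.5000] = 20.3172; exercise value = 20.0000 ≤ continuation, so V_0 = 20.3172

20.32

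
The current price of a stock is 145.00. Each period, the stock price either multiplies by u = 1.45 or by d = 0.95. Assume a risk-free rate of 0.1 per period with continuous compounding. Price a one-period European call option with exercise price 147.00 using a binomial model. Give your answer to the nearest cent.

17.76

Risk-neutral probability p = (e^0.1 − 0.95)/(1.45 − 0.95) = 0.1552/0.5000 = 0.3103
Terminal stock prices: S_u = 210.2, S_d = 137.8
Terminal payoffs (S − K): max(63.25, 0) = 63.25, max(-9.25, 0) = 0
Node 0 (S = 145): V_0 = e^(−0.1)·[0.3103·63.2500 + 0.6897·0.0000] = 17.7612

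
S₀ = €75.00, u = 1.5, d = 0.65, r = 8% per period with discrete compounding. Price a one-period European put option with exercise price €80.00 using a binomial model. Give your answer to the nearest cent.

Risk-neutral probability p = (1 + 0.08 − 0.65)/(1.5 − 0.65) = 0.4300/0.8500 = 0.5059
Terminal stock prices: S_u = 112.5, S_d = 48.75
Terminal payoffs (K − S): max(-32.5, 0) = 0, max(31.25, 0) = 31.25
Node 0 (S = 75): V_0 = 1/1.08·[0.5059·0.0000 + 0.4941·31.2500] = 14.2974

€14.30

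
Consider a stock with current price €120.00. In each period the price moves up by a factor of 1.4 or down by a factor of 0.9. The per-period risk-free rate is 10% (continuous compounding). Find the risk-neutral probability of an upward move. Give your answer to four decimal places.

p = 0.4103

Risk-neutral probability p = (e^0.1 − 0.9)/(1.4 − 0.9) = 0.2052/0.5000 = 0.4103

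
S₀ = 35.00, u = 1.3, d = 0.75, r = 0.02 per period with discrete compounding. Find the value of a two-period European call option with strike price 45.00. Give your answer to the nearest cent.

3.28

Risk-neutral probability p = (1 + 0.02 − 0.75)/(1.3 − 0.75) = 0.2700/0.5500 = 0.4909
Terminal stock prices: S_uu = 59.15, S_ud = 34.12, S_dd = 19.69
Terminal payoffs (S − K): max(14.15, 0) = 14.15, max(-10.88, 0) = 0, max(-25.31, 0) = 0
Node u (S = 45.5): V_u = 1/1.02·[0.4909·14.1500 + 0.5091·0.0000] = 6.8102
Node d (S = 26.25): V_d = 1/1.02·[0.4909·0.0000 + 0.5091·0.0000] = 0.0000
Node 0 (S = 35): V_0 = 1/1.02·[0.4909·6.8102 + 0.5091·0.0000] = 3.2776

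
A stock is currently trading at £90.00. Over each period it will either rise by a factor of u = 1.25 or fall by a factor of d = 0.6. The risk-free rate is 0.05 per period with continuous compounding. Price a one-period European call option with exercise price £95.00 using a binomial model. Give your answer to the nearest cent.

£11.56

Risk-neutral probability p = (e^0.05 − 0.6)/(1.25 − 0.6) = 0.4513/0.6500 = 0.6943
Terminal stock prices: S_u = 112.5, S_d = 54
Terminal payoffs (S − K): max(17.5, 0) = 17.5, max(-41, 0) = 0
Node 0 (S = 90): V_0 = e^(−0.05)·[0.6943·17.5000 + 0.3057·0.0000] = 11.5571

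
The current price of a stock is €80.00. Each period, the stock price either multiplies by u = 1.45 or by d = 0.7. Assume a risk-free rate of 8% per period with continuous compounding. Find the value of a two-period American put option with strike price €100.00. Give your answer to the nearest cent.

€23.86

Risk-neutral probability p = (e^0.08 − 0.7)/(1.45 − 0.7) = 0.3833/0.7500 = 0.5110
Terminal stock prices: S_uu = 168.2, S_ud = 81.2, S_dd = 39.2
Terminal payoffs (K − S): max(-68.2, 0) = 0, max(18.8, 0) = 18.8, max(60.8, 0) = 60.8
Node u (S = 116): continuation = e^(−0.08)·[0.5110·0.0000 + 0.4890·18.8000] = 8.4855; exercise value = 0.0000 ≤ continuation, so V_u = 8.4855
Node d (S = 56): continuation = e^(−0.08)·[0.5110·18.8000 + 0.4890·60.8000] = 36.3116; exercise value = 44.0000 > continuation, so V_d = 44.0000 (exercise)
Node 0 (S = 80): continuation = e^(−0.08)·[0.5110·8.4855 + 0.4890·44.0000] = 23.8629; exercise value = 20.0000 ≤ continuation, so V_0 = 23.8629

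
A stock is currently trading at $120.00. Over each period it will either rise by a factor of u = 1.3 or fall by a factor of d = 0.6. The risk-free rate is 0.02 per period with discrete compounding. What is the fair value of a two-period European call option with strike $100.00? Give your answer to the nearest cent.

Risk-neutral probability p = (1 + 0.02 − 0.6)/(1.3 − 0.6) = 0.4200/0.7000 = 0.6000
Terminal stock prices: S_uu = 202.8, S_ud = 93.6, S_dd = 43.2
Terminal payoffs (S − K): max(102.8, 0) = 102.8, max(-6.4, 0) = 0, max(-56.8, 0) = 0
Node u (S = 156): V_u = 1/1.02·[0.6000·102.8000 + 0.4000·0.0000] = 60.4706
Node d (S = 72): V_d = 1/1.02·[0.6000·0.0000 + 0.4000·0.0000] = 0.0000
Node 0 (S = 120): V_0 = 1/1.02·[0.6000·60.4706 + 0.4000·0.0000] = 35.5709

$35.57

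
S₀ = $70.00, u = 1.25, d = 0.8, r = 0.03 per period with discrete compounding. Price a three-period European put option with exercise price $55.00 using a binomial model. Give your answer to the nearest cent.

$2.05

Risk-neutral probability p = (1 + 0.03 − 0.8)/(1.25 − 0.8) = 0.2300/0.4500 = 0.5111
Terminal stock prices: S_uuu = 136.7, S_uud = 87.5, S_udd = 56, S_ddd = 35.84
Terminal payoffs (K − S): max(-81.72, 0) = 0, max(-32.5, 0) = 0, max(-1, 0) = 0, max(19.16, 0) = 19.16
Node uu (S = 109.4): V_uu = 1/1.03·[0.5111·0.0000 + 0.4889·0.0000] = 0.0000
Node ud (S = 70): V_ud = 1/1.03·[0.5111·0.0000 + 0.4889·0.0000] = 0.0000
Node dd (S = 44.8): V_dd = 1/1.03·[0.5111·0.0000 + 0.4889·19.1600] = 9.0943
Node u (S = 87.5): V_u = 1/1.03·[0.5111·0.0000 + 0.4889·0.0000] = 0.0000
Node d (S = 56): V_d = 1/1.03·[0.5111·0.0000 + 0.4889·9.0943] = 4.3166
Node 0 (S = 70): V_0 = 1/1.03·[0.5111·0.0000 + 0.4889·4.3166] = 2.0489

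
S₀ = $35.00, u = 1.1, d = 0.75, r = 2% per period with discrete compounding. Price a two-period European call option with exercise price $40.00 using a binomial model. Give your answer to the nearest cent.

Risk-neutral probability p = (1 + 0.02 − 0.75)/(1.1 − 0.75) = 0.2700/0.3500 = 0.7714
Terminal stock prices: S_uu = 42.35, S_ud = 28.88, S_dd = 19.69
Terminal payoffs (S − K): max(2.35, 0) = 2.35, max(-11.12, 0) = 0, max(-20.31, 0) = 0
Node u (S = 38.5): V_u = 1/1.02·[0.7714·2.3500 + 0.2286·0.0000] = 1.7773
Node d (S = 26.25): V_d = 1/1.02·[0.7714·0.0000 + 0.2286·0.0000] = 0.0000
Node 0 (S = 35): V_0 = 1/1.02·[0.7714·1.7773 + 0.2286·0.0000] = 1.3442

$1.34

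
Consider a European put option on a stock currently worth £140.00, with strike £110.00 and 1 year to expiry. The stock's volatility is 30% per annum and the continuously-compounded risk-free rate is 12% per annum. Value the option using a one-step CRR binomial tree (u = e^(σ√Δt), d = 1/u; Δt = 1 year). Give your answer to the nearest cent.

£2.04

CRR parameters: u = e^(σ√Δt) = e^(0.3·√1) = 1.3499, d = 1/u = 0.7408
Per-period rate: rΔt = 0.12·1 = 0.12, so R = e^0.12 = 1.1275
Risk-neutral probability p = (e^0.12 − 0.7408)/(1.3499 − 0.7408) = 0.3867/0.6090 = 0.6349
Terminal stock prices: S_u = 189, S_d = 103.7
Terminal payoffs (K − S): max(-78.98, 0) = 0, max(6.285, 0) = 6.285
Node 0 (S = 140): V_0 = e^(−0.12)·[0.6349·0.0000 + 0.3651·6.2854] = 2.0353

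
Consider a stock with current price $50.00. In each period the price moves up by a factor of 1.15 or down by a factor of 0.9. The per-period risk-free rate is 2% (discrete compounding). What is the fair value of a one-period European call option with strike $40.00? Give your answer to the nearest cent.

Risk-neutral probability p = (1 + 0.02 − 0.9)/(1.15 − 0.9) = 0.1200/0.2500 = 0.4800
Terminal stock prices: S_u = 57.5, S_d = 45
Terminal payoffs (S − K): max(17.5, 0) = 17.5, max(5, 0) = 5
Node 0 (S = 50): V_0 = 1/1.02·[0.4800·17.5000 + 0.5200·5.0000] = 10.7843

$10.78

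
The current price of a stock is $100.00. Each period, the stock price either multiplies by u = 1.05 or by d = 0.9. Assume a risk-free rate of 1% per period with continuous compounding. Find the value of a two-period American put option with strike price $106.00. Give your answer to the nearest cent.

Risk-neutral probability p = (e^0.01 − 0.9)/(1.05 − 0.9) = 0.1101/0.1500 = 0.7337
Terminal stock prices: S_uu = 110.2, S_ud = 94.5, S_dd = 81
Terminal payoffs (K − S): max(-4.25, 0) = 0, max(11.5, 0) = 11.5, max(25, 0) = 25
Node u (S = 105): continuation = e^(−0.01)·[0.7337·0.0000 + 0.2663·11.5000] = 3.0323; exercise value = 1.0000 ≤ continuation, so V_u = 3.0323
Node d (S = 90): continuation = e^(−0.01)·[0.7337·11.5000 + 0.2663·25.0000] = 14.9453; exercise value = 16.0000 > continuation, so V_d = 16.0000 (exercise)
Node 0 (S = 100): continuation = e^(−0.01)·[0.7337·3.0323 + 0.2663·16.0000] = 6.4215; exercise value = 6.0000 ≤ continuation, so V_0 = 6.4215

$6.42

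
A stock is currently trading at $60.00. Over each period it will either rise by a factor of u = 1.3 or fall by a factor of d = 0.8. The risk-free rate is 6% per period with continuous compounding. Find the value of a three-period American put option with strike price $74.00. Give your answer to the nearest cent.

$14.23

Risk-neutral probability p = (e^0.06 − 0.8)/(1.3 − 0.8) = 0.2618/0.5000 = 0.5237
Terminal stock prices: S_uuu = 131.8, S_uud = 81.12, S_udd = 49.92, S_ddd = 30.72
Terminal payoffs (K − S): max(-57.82, 0) = 0, max(-7.12, 0) = 0, max(24.08, 0) = 24.08, max(43.28, 0) = 43.28
Node uu (S = 101.4): continuation = e^(−0.06)·[0.5237·0.0000 + 0.4763·0.0000] = 0.0000; exercise value = 0.0000 ≤ continuation, so V_uu = 0.0000
Node ud (S = 62.4): continuation = e^(−0.06)·[0.5237·0.0000 + 0.4763·24.0800] = 10.8020; exercise value = 11.6000 > continuation, so V_ud = 11.6000 (exercise)
Node dd (S = 38.4): continuation = e^(−0.06)·[0.5237·24.0800 + 0.4763·43.2800] = 31.2906; exercise value = 35.6000 > continuation, so V_dd = 35.6000 (exercise)
Node u (S = 78): continuation = e^(−0.06)·[0.5237·0.0000 + 0.4763·11.6000] = 5.2036; exercise value = 0.0000 ≤ continuation, so V_u = 5.2036
Node d (S = 48): continuation = e^(−0.06)·[0.5237·11.6000 + 0.4763·35.6000] = 21.6906; exercise value = 26.0000 > continuation, so V_d = 26.0000 (exercise)
Node 0 (S = 60): continuation = e^(−0.06)·[0.5237·5.2036 + 0.4763·26.0000] = 14.2296; exercise value = 14.0000 ≤ continuation, so V_0 = 14.2296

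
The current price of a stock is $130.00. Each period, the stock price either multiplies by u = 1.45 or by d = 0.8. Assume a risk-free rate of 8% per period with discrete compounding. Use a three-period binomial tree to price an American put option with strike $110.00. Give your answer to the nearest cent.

Risk-neutral probability p = (1 + 0.08 − 0.8)/(1.45 − 0.8) = 0.2800/0.6500 = 0.4308
Terminal stock prices: S_uuu = 396.3, S_uud = 218.7, S_udd = 120.6, S_ddd = 66.56
Terminal payoffs (K − S): max(-286.3, 0) = 0, max(-108.7, 0) = 0, max(-10.64, 0) = 0, max(43.44, 0) = 43.44
Node uu (S = 273.3): continuation = 1/1.08·[0.4308·0.0000 + 0.5692·0.0000] = 0.0000; exercise value = 0.0000 ≤ continuation, so V_uu = 0.0000
Node ud (S = 150.8): continuation = 1/1.08·[0.4308·0.0000 + 0.5692·0.0000] = 0.0000; exercise value = 0.0000 ≤ continuation, so V_ud = 0.0000
Node dd (S = 83.2): continuation = 1/1.08·[0.4308·0.0000 + 0.5692·43.4400] = 22.8957; exercise value = 26.8000 > continuation, so V_dd = 26.8000 (exercise)
Node u (S = 188.5): continuation = 1/1.08·[0.4308·0.0000 + 0.5692·0.0000] = 0.0000; exercise value = 0.0000 ≤ continuation, so V_u = 0.0000
Node d (S = 104): continuation = 1/1.08·[0.4308·0.0000 + 0.5692·26.8000] = 14.1254; exercise value = 6.0000 ≤ continuation, so V_d = 14.1254
Node 0 (S = 130): continuation = 1/1.08·[0.4308·0.0000 + 0.5692·14.1254] = 7.4450; exercise value = 0.0000 ≤ continuation, so V_0 = 7.4450

$7.44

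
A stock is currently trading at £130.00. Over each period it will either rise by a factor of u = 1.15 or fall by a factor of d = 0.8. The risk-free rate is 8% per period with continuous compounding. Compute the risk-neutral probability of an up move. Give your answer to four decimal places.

p = 0.8094

Risk-neutral probability p = (e^0.08 − 0.8)/(1.15 − 0.8) = 0.2833/0.3500 = 0.8094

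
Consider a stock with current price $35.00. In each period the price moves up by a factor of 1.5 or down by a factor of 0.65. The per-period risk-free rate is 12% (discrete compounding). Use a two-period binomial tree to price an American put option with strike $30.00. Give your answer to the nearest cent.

$2.89

Risk-neutral probability p = (1 + 0.12 − 0.65)/(1.5 − 0.65) = 0.4700/0.8500 = 0.5529
Terminal stock prices: S_uu = 78.75, S_ud = 34.12, S_dd = 14.79
Terminal payoffs (K − S): max(-48.75, 0) = 0, max(-4.125, 0) = 0, max(15.21, 0) = 15.21
Node u (S = 52.5): continuation = 1/1.12·[0.5529·0.0000 + 0.4471·0.0000] = 0.0000; exercise value = 0.0000 ≤ continuation, so V_u = 0.0000
Node d (S = 22.75): continuation = 1/1.12·[0.5529·0.0000 + 0.4471·15.2125] = 6.0722; exercise value = 7.2500 > continuation, so V_d = 7.2500 (exercise)
Node 0 (S = 35): continuation = 1/1.12·[0.5529·0.0000 + 0.4471·7.2500] = 2.8939; exercise value = 0.0000 ≤ continuation, so V_0 = 2.8939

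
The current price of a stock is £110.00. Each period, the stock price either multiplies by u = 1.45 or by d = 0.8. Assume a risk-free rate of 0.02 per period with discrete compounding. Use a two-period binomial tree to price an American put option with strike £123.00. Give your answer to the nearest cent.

£22.70

Risk-neutral probability p = (1 + 0.02 − 0.8)/(1.45 − 0.8) = 0.2200/0.6500 = 0.3385
Terminal stock prices: S_uu = 231.3, S_ud = 127.6, S_dd = 70.4
Terminal payoffs (K − S): max(-108.3, 0) = 0, max(-4.6, 0) = 0, max(52.6, 0) = 52.6
Node u (S = 159.5): continuation = 1/1.02·[0.3385·0.0000 + 0.6615·0.0000] = 0.0000; exercise value = 0.0000 ≤ continuation, so V_u = 0.0000
Node d (S = 88): continuation = 1/1.02·[0.3385·0.0000 + 0.6615·52.6000] = 34.1146; exercise value = 35.0000 > continuation, so V_d = 35.0000 (exercise)
Node 0 (S = 110): continuation = 1/1.02·[0.3385·0.0000 + 0.6615·35.0000] = 22.6998; exercise value = 13.0000 ≤ continuation, so V_0 = 22.6998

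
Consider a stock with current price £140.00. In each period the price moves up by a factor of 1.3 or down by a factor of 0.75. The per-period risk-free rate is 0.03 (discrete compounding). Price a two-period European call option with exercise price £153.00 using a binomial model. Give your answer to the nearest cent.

Risk-neutral probability p = (1 + 0.03 − 0.75)/(1.3 − 0.75) = 0.2800/0.5500 = 0.5091
Terminal stock prices: S_uu = 236.6, S_ud = 136.5, S_dd = 78.75
Terminal payoffs (S − K): max(83.6, 0) = 83.6, max(-16.5, 0) = 0, max(-74.25, 0) = 0
Node u (S = 182): V_u = 1/1.03·[0.5091·83.6000 + 0.4909·0.0000] = 41.3204
Node d (S = 105): V_d = 1/1.03·[0.5091·0.0000 + 0.4909·0.0000] = 0.0000
Node 0 (S = 140): V_0 = 1/1.03·[0.5091·41.3204 + 0.4909·0.0000] = 20.4231

£20.42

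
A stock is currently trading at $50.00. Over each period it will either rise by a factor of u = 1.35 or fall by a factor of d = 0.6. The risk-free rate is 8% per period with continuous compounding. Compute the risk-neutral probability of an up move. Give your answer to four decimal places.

Risk-neutral probability p = (e^0.08 − 0.6)/(1.35 − 0.6) = 0.4833/0.7500 = 0.6444

p = 0.6444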